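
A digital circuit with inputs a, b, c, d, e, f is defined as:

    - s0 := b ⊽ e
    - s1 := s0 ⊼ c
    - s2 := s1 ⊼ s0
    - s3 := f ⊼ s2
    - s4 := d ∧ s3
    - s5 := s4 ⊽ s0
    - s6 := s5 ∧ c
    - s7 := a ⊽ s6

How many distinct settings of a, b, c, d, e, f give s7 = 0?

s7 = a ⊽ s6 must be 0, so at least one of a, s6 is 1.
Enumerating the 64 input combinations, 41 give s7 = 0 and 23 give s7 = 1.

41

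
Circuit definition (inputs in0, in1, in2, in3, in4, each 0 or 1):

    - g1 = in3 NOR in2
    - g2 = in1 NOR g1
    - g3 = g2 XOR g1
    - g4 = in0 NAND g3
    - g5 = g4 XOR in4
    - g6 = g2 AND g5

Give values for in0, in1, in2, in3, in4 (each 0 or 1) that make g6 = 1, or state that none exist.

in0=0, in1=0, in2=1, in3=0, in4=0

Check with in0=0, in1=0, in2=1, in3=0, in4=0:
g1 = in3 NOR in2 = 0 NOR 1 = 0
g2 = in1 NOR g1 = 0 NOR 0 = 1
g3 = g2 XOR g1 = 1 XOR 0 = 1
g4 = in0 NAND g3 = 0 NAND 1 = 1
g5 = g4 XOR in4 = 1 XOR 0 = 1
g6 = g2 AND g5 = 1 AND 1 = 1
So g6 = 1 as required.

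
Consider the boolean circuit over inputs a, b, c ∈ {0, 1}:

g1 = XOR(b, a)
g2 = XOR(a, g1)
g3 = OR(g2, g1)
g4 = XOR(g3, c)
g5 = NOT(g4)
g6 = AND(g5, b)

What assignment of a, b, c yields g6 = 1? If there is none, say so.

a=0, b=1, c=1

Check with a=0, b=1, c=1:
g1 = XOR(b, a) = XOR(1, 0) = 1
g2 = XOR(a, g1) = XOR(0, 1) = 1
g3 = OR(g2, g1) = OR(1, 1) = 1
g4 = XOR(g3, c) = XOR(1, 1) = 0
g5 = NOT(g4) = NOT 0 = 1
g6 = AND(g5, b) = AND(1, 1) = 1
So g6 = 1 as required.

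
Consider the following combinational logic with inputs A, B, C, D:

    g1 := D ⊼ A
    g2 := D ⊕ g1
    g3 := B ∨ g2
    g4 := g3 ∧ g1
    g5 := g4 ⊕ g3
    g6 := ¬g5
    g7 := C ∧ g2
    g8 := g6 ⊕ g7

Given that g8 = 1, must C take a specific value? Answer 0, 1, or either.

either

Both values of C occur among assignments with g8 = 1:
  C=0: A=0, B=0, C=0, D=0
  C=1: A=0, B=0, C=1, D=1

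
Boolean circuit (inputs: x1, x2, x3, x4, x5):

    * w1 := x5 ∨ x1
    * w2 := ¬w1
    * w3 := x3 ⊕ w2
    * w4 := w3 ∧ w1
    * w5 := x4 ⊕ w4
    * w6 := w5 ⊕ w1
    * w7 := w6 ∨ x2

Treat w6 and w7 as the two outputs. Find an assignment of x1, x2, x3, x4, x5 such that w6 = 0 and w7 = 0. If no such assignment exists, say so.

Check with x1=0, x2=0, x3=1, x4=0, x5=0:
w1 = x5 ∨ x1 = 0 ∨ 0 = 0
w2 = ¬w1 = ¬0 = 1
w3 = x3 ⊕ w2 = 1 ⊕ 1 = 0
w4 = w3 ∧ w1 = 0 ∧ 0 = 0
w5 = x4 ⊕ w4 = 0 ⊕ 0 = 0
w6 = w5 ⊕ w1 = 0 ⊕ 0 = 0
w7 = w6 ∨ x2 = 0 ∨ 0 = 0
So w6 = 0 and w7 = 0.

x1=0, x2=0, x3=1, x4=0, x5=0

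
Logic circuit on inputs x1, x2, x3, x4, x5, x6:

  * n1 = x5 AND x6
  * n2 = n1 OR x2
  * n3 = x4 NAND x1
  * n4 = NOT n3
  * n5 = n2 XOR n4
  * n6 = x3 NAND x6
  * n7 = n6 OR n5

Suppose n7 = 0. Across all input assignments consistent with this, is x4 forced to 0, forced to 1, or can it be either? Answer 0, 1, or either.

Both values of x4 occur among assignments with n7 = 0:
  x4=0: x1=0, x2=0, x3=1, x4=0, x5=0, x6=1
  x4=1: x1=0, x2=0, x3=1, x4=1, x5=0, x6=1

either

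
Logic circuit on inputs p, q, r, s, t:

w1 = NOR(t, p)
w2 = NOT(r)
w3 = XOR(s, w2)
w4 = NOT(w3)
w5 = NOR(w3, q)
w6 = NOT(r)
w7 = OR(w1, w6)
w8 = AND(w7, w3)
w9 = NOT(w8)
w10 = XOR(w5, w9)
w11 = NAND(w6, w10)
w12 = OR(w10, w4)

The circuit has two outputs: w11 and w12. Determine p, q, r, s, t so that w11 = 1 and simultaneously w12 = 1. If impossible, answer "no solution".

Check with p=0, q=0, r=1, s=0, t=0:
w1 = NOR(t, p) = NOR(0, 0) = 1
w2 = NOT(r) = NOT 1 = 0
w3 = XOR(s, w2) = XOR(0, 0) = 0
w4 = NOT(w3) = NOT 0 = 1
w5 = NOR(w3, q) = NOR(0, 0) = 1
w6 = NOT(r) = NOT 1 = 0
w7 = OR(w1, w6) = OR(1, 0) = 1
w8 = AND(w7, w3) = AND(1, 0) = 0
w9 = NOT(w8) = NOT 0 = 1
w10 = XOR(w5, w9) = XOR(1, 1) = 0
w11 = NAND(w6, w10) = NAND(0, 0) = 1
w12 = OR(w10, w4) = OR(0, 1) = 1
So w11 = 1 and w12 = 1.

p=0, q=0, r=1, s=0, t=0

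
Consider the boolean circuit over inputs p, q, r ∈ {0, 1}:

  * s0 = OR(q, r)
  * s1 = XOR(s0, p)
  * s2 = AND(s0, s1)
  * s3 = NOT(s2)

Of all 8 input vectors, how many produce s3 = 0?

3

s3 = NOT(s2) must be 0, so s2 = 1.
s2 = AND(s0, s1) must be 1, so both s0 = 1 and s1 = 1.
Enumerating the 8 input combinations, 3 give s3 = 0 and 5 give s3 = 1.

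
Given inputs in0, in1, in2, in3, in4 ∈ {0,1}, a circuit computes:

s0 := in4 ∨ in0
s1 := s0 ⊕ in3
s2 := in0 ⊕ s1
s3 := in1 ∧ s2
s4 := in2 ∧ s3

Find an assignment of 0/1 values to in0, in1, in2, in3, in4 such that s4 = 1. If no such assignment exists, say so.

in0=0 in1=1 in2=1 in3=0 in4=1

s4 = in2 ∧ s3 must be 1, so both in2 = 1 and s3 = 1.
Check with in0=0 in1=1 in2=1 in3=0 in4=1:
s0 = in4 ∨ in0 = 1 ∨ 0 = 1
s1 = s0 ⊕ in3 = 1 ⊕ 0 = 1
s2 = in0 ⊕ s1 = 0 ⊕ 1 = 1
s3 = in1 ∧ s2 = 1 ∧ 1 = 1
s4 = in2 ∧ s3 = 1 ∧ 1 = 1
So s4 = 1 as required.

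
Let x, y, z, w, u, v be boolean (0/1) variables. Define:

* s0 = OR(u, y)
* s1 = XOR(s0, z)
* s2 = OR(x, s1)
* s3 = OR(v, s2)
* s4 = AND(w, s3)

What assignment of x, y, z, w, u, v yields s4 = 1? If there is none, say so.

x=0, y=0, z=1, w=1, u=0, v=0

Check with x=0, y=0, z=1, w=1, u=0, v=0:
s0 = OR(u, y) = OR(0, 0) = 0
s1 = XOR(s0, z) = XOR(0, 1) = 1
s2 = OR(x, s1) = OR(0, 1) = 1
s3 = OR(v, s2) = OR(0, 1) = 1
s4 = AND(w, s3) = AND(1, 1) = 1
So s4 = 1 as required.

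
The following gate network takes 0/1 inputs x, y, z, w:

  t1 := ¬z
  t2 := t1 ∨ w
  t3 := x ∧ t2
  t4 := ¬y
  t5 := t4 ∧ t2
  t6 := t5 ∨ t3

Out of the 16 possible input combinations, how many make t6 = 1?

t6 = t5 ∨ t3 must be 1, so at least one of t5, t3 is 1.
Enumerating the 16 input combinations, 9 give t6 = 1 and 7 give t6 = 0.

9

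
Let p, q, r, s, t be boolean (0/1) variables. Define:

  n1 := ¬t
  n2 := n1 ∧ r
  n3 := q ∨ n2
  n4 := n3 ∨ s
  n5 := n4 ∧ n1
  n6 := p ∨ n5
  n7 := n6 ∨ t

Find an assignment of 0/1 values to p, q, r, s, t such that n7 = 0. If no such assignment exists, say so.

p=0 q=0 r=0 s=0 t=0

Check with p=0 q=0 r=0 s=0 t=0:
n1 = ¬t = ¬0 = 1
n2 = n1 ∧ r = 1 ∧ 0 = 0
n3 = q ∨ n2 = 0 ∨ 0 = 0
n4 = n3 ∨ s = 0 ∨ 0 = 0
n5 = n4 ∧ n1 = 0 ∧ 1 = 0
n6 = p ∨ n5 = 0 ∨ 0 = 0
n7 = n6 ∨ t = 0 ∨ 0 = 0
So n7 = 0 as required.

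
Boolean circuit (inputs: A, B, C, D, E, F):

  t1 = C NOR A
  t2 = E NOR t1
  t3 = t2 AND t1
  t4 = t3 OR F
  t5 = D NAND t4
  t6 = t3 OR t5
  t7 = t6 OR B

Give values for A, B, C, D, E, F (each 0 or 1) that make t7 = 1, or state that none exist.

A=1, B=1, C=0, D=0, E=0, F=0

t7 = t6 OR B must be 1, so at least one of t6, B is 1.
Check with A=1, B=1, C=0, D=0, E=0, F=0:
t1 = C NOR A = 0 NOR 1 = 0
t2 = E NOR t1 = 0 NOR 0 = 1
t3 = t2 AND t1 = 1 AND 0 = 0
t4 = t3 OR F = 0 OR 0 = 0
t5 = D NAND t4 = 0 NAND 0 = 1
t6 = t3 OR t5 = 0 OR 1 = 1
t7 = t6 OR B = 1 OR 1 = 1
So t7 = 1 as required.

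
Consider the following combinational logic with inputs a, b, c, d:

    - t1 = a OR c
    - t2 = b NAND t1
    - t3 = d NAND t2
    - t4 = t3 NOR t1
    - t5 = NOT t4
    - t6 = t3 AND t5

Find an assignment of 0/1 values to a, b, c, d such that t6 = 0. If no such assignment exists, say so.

a=0, b=0, c=0, d=1

Check with a=0, b=0, c=0, d=1:
t1 = a OR c = 0 OR 0 = 0
t2 = b NAND t1 = 0 NAND 0 = 1
t3 = d NAND t2 = 1 NAND 1 = 0
t4 = t3 NOR t1 = 0 NOR 0 = 1
t5 = NOT t4 = NOT 1 = 0
t6 = t3 AND t5 = 0 AND 0 = 0
So t6 = 0 as required.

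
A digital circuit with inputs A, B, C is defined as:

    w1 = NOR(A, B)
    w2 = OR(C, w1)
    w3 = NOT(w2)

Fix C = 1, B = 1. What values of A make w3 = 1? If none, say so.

no solution exists

With C = 1, B = 1 fixed, none of the 2 settings of A give w3 = 1.
For example, with A=1:
w1 = NOR(A, B) = NOR(1, 1) = 0
w2 = OR(C, w1) = OR(1, 0) = 1
w3 = NOT(w2) = NOT 1 = 0
giving w3 = 0 ≠ 1.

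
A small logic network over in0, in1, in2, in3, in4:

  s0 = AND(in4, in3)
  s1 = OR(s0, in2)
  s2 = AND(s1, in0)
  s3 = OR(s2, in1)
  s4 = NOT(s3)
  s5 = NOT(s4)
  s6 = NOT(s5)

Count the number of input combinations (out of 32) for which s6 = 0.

21

s6 = NOT(s5) must be 0, so s5 = 1.
Enumerating the 32 input combinations, 21 give s6 = 0 and 11 give s6 = 1.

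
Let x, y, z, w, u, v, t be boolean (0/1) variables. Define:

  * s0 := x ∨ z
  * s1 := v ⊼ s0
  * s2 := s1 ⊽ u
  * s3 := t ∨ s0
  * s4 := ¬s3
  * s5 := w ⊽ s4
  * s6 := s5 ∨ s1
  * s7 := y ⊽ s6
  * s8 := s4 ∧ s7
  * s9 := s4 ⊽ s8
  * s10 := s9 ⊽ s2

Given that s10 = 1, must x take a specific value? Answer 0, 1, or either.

0

s10 = s9 ⊽ s2 must be 1, so both s9 = 0 and s2 = 0.
s9 = s4 ⊽ s8 must be 0, so at least one of s4, s8 is 1.
Every assignment with s10 = 1 has x = 0; there are 16 such assignment(s).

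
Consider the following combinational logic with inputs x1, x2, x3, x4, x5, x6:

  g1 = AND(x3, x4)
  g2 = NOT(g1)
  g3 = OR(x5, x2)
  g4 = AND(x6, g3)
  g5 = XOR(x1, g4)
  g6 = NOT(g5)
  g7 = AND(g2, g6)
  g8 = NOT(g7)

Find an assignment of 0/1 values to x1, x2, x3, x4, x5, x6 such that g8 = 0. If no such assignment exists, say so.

x1=0, x2=0, x3=0, x4=0, x5=0, x6=1

g8 = NOT(g7) must be 0, so g7 = 1.
g7 = AND(g2, g6) must be 1, so both g2 = 1 and g6 = 1.
g2 = NOT(g1) must be 1, so g1 = 0.
Check with x1=0, x2=0, x3=0, x4=0, x5=0, x6=1:
g1 = AND(x3, x4) = AND(0, 0) = 0
g2 = NOT(g1) = NOT 0 = 1
g3 = OR(x5, x2) = OR(0, 0) = 0
g4 = AND(x6, g3) = AND(1, 0) = 0
g5 = XOR(x1, g4) = XOR(0, 0) = 0
g6 = NOT(g5) = NOT 0 = 1
g7 = AND(g2, g6) = AND(1, 1) = 1
g8 = NOT(g7) = NOT 1 = 0
So g8 = 0 as required.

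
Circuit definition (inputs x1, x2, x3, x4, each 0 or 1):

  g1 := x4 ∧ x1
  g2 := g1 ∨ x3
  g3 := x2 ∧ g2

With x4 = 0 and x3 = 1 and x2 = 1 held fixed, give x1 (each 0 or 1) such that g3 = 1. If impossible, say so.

g3 = x2 ∧ g2 must be 1, so both x2 = 1 and g2 = 1.
g2 = g1 ∨ x3 must be 1, so at least one of g1, x3 is 1.
Check with x4 = 0 and x3 = 1 and x2 = 1 and x1=0:
g1 = x4 ∧ x1 = 0 ∧ 0 = 0
g2 = g1 ∨ x3 = 0 ∨ 1 = 1
g3 = x2 ∧ g2 = 1 ∧ 1 = 1
So g3 = 1.

x1=0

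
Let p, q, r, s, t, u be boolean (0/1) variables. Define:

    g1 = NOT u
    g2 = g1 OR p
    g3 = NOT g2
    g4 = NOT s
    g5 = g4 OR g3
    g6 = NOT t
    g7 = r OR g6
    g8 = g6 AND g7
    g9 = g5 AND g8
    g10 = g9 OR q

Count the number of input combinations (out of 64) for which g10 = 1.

g10 = g9 OR q must be 1, so at least one of g9, q is 1.
Enumerating the 64 input combinations, 42 give g10 = 1 and 22 give g10 = 0.

42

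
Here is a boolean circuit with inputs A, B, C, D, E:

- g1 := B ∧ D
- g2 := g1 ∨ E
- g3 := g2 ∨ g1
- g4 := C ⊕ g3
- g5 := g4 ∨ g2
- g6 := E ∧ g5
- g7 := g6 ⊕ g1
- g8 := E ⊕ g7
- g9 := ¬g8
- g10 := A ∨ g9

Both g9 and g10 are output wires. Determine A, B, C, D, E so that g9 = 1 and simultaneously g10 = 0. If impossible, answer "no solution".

Across all 32 input combinations, none give both g9 = 1 and g10 = 0.

no solution exists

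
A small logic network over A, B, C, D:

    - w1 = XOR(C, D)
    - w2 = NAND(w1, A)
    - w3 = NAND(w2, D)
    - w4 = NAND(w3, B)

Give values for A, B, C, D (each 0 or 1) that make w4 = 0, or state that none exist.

Check with A=1, B=1, C=0, D=0:
w1 = XOR(C, D) = XOR(0, 0) = 0
w2 = NAND(w1, A) = NAND(0, 1) = 1
w3 = NAND(w2, D) = NAND(1, 0) = 1
w4 = NAND(w3, B) = NAND(1, 1) = 0
So w4 = 0 as required.

A=1, B=1, C=0, D=0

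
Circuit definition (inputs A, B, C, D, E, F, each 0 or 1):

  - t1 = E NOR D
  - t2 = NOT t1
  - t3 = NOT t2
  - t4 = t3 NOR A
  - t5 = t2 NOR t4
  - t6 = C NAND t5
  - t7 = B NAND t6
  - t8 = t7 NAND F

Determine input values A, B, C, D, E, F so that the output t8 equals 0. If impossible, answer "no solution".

t8 = t7 NAND F must be 0, so both t7 = 1 and F = 1.
Check with A=1, B=0, C=1, D=0, E=0, F=1:
t1 = E NOR D = 0 NOR 0 = 1
t2 = NOT t1 = NOT 1 = 0
t3 = NOT t2 = NOT 0 = 1
t4 = t3 NOR A = 1 NOR 1 = 0
t5 = t2 NOR t4 = 0 NOR 0 = 1
t6 = C NAND t5 = 1 NAND 1 = 0
t7 = B NAND t6 = 0 NAND 0 = 1
t8 = t7 NAND F = 1 NAND 1 = 0
So t8 = 0 as required.

A=1, B=0, C=1, D=0, E=0, F=1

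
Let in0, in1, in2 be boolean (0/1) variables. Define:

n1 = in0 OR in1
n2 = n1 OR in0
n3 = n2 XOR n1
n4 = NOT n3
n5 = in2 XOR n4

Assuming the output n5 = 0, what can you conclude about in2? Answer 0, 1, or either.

1

n5 = in2 XOR n4 must be 0, so in2 and n4 are equal.
Every assignment with n5 = 0 has in2 = 1; there are 4 such assignment(s).
  in0=0, in1=0, in2=1
  in0=0, in1=1, in2=1
  in0=1, in1=0, in2=1
  in0=1, in1=1, in2=1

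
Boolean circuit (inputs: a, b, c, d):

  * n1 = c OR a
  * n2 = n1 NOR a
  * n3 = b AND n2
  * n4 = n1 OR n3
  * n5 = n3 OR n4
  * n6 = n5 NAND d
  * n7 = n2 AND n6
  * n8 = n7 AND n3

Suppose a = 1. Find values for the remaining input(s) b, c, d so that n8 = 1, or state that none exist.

With a = 1 fixed, none of the 8 settings of b, c, d give n8 = 1.
For example, with b=0, c=1, d=0:
n1 = c OR a = 1 OR 1 = 1
n2 = n1 NOR a = 1 NOR 1 = 0
n3 = b AND n2 = 0 AND 0 = 0
n4 = n1 OR n3 = 1 OR 0 = 1
n5 = n3 OR n4 = 0 OR 1 = 1
n6 = n5 NAND d = 1 NAND 0 = 1
n7 = n2 AND n6 = 0 AND 1 = 0
n8 = n7 AND n3 = 0 AND 0 = 0
giving n8 = 0 ≠ 1.

no solution exists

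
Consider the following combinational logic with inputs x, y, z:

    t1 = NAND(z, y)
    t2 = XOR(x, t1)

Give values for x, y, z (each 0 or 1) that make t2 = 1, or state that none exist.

t2 = XOR(x, t1) must be 1, so x and t1 differ.
Check with x=0 y=0 z=1:
t1 = NAND(z, y) = NAND(1, 0) = 1
t2 = XOR(x, t1) = XOR(0, 1) = 1
So t2 = 1 as required.

x=0 y=0 z=1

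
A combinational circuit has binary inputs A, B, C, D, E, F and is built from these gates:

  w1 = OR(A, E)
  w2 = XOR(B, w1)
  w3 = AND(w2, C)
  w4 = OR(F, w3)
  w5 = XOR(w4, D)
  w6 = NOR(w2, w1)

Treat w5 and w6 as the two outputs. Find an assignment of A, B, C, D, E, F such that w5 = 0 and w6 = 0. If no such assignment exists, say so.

Check with A=0, B=1, C=0, D=1, E=1, F=1:
w1 = OR(A, E) = OR(0, 1) = 1
w2 = XOR(B, w1) = XOR(1, 1) = 0
w3 = AND(w2, C) = AND(0, 0) = 0
w4 = OR(F, w3) = OR(1, 0) = 1
w5 = XOR(w4, D) = XOR(1, 1) = 0
w6 = NOR(w2, w1) = NOR(0, 1) = 0
So w5 = 0 and w6 = 0.

A=0, B=1, C=0, D=1, E=1, F=1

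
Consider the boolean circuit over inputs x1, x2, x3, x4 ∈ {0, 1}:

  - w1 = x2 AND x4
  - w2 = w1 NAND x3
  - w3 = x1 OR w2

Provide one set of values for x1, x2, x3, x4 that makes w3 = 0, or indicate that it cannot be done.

w3 = x1 OR w2 must be 0, so both x1 = 0 and w2 = 0.
w2 = w1 NAND x3 must be 0, so both w1 = 1 and x3 = 1.
w1 = x2 AND x4 must be 1, so both x2 = 1 and x4 = 1.
Check with x1=0 x2=1 x3=1 x4=1:
w1 = x2 AND x4 = 1 AND 1 = 1
w2 = w1 NAND x3 = 1 NAND 1 = 0
w3 = x1 OR w2 = 0 OR 0 = 0
So w3 = 0 as required.

x1=0 x2=1 x3=1 x4=1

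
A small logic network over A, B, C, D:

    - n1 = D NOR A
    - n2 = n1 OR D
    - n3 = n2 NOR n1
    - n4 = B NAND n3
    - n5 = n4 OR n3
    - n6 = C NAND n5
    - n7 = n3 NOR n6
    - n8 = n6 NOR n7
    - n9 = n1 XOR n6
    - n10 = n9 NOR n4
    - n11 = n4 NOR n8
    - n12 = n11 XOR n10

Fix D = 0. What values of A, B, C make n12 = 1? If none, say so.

n12 = n11 XOR n10 must be 1, so n11 and n10 differ.
Check with D = 0 and A=1, B=1, C=0:
n1 = D NOR A = 0 NOR 1 = 0
n2 = n1 OR D = 0 OR 0 = 0
n3 = n2 NOR n1 = 0 NOR 0 = 1
n4 = B NAND n3 = 1 NAND 1 = 0
n5 = n4 OR n3 = 0 OR 1 = 1
n6 = C NAND n5 = 0 NAND 1 = 1
n7 = n3 NOR n6 = 1 NOR 1 = 0
n8 = n6 NOR n7 = 1 NOR 0 = 0
n9 = n1 XOR n6 = 0 XOR 1 = 1
n10 = n9 NOR n4 = 1 NOR 0 = 0
n11 = n4 NOR n8 = 0 NOR 0 = 1
n12 = n11 XOR n10 = 1 XOR 0 = 1
So n12 = 1.

A=1 B=1 C=0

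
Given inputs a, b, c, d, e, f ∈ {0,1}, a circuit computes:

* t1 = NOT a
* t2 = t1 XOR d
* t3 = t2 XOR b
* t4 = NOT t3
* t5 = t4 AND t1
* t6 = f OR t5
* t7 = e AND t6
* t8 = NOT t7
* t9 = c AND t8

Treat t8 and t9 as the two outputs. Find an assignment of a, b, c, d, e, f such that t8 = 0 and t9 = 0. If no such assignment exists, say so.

a=1, b=0, c=1, d=1, e=1, f=1

Check with a=1, b=0, c=1, d=1, e=1, f=1:
t1 = NOT a = NOT 1 = 0
t2 = t1 XOR d = 0 XOR 1 = 1
t3 = t2 XOR b = 1 XOR 0 = 1
t4 = NOT t3 = NOT 1 = 0
t5 = t4 AND t1 = 0 AND 0 = 0
t6 = f OR t5 = 1 OR 0 = 1
t7 = e AND t6 = 1 AND 1 = 1
t8 = NOT t7 = NOT 1 = 0
t9 = c AND t8 = 1 AND 0 = 0
So t8 = 0 and t9 = 0.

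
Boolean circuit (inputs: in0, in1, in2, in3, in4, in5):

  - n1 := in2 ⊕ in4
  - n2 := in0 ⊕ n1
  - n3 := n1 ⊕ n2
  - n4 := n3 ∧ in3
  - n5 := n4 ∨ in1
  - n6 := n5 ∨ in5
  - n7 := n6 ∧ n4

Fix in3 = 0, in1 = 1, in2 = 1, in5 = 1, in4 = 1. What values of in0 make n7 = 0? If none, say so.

Check with in3 = 0, in1 = 1, in2 = 1, in5 = 1, in4 = 1 and in0=0:
n1 = in2 ⊕ in4 = 1 ⊕ 1 = 0
n2 = in0 ⊕ n1 = 0 ⊕ 0 = 0
n3 = n1 ⊕ n2 = 0 ⊕ 0 = 0
n4 = n3 ∧ in3 = 0 ∧ 0 = 0
n5 = n4 ∨ in1 = 0 ∨ 1 = 1
n6 = n5 ∨ in5 = 1 ∨ 1 = 1
n7 = n6 ∧ n4 = 1 ∧ 0 = 0
So n7 = 0.

in0=0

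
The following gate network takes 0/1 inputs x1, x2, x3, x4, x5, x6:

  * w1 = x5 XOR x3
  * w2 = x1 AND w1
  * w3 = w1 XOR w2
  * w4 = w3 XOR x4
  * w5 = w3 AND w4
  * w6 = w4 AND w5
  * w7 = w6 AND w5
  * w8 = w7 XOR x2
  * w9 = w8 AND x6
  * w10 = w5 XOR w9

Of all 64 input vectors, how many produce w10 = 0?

44

w10 = w5 XOR w9 must be 0, so w5 and w9 are equal.
Enumerating the 64 input combinations, 44 give w10 = 0 and 20 give w10 = 1.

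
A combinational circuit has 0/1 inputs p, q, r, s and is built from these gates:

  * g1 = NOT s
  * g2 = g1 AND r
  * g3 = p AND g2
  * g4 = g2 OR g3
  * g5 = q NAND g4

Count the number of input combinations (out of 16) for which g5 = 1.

14

g5 = q NAND g4 must be 1, so at least one of q, g4 is 0.
Enumerating the 16 input combinations, 14 give g5 = 1 and 2 give g5 = 0.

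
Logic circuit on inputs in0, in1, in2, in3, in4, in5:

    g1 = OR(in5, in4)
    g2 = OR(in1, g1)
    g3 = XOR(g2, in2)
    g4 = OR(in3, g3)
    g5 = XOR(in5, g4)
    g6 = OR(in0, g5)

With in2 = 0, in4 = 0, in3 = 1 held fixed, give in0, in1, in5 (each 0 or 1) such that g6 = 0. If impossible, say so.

g6 = OR(in0, g5) must be 0, so both in0 = 0 and g5 = 0.
Check with in2 = 0, in4 = 0, in3 = 1 and in0=0, in1=0, in5=1:
g1 = OR(in5, in4) = OR(1, 0) = 1
g2 = OR(in1, g1) = OR(0, 1) = 1
g3 = XOR(g2, in2) = XOR(1, 0) = 1
g4 = OR(in3, g3) = OR(1, 1) = 1
g5 = XOR(in5, g4) = XOR(1, 1) = 0
g6 = OR(in0, g5) = OR(0, 0) = 0
So g6 = 0.

in0=0 in1=0 in5=1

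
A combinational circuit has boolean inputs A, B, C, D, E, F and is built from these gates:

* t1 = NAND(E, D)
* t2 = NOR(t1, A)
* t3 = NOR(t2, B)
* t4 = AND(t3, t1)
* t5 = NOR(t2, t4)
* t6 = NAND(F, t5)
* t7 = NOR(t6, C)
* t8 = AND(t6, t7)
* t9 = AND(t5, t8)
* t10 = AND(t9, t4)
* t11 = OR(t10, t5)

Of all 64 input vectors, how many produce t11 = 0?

32

t11 = OR(t10, t5) must be 0, so both t10 = 0 and t5 = 0.
t10 = AND(t9, t4) must be 0, so at least one of t9, t4 is 0.
t5 = NOR(t2, t4) must be 0, so at least one of t2, t4 is 1.
Enumerating the 64 input combinations, 32 give t11 = 0 and 32 give t11 = 1.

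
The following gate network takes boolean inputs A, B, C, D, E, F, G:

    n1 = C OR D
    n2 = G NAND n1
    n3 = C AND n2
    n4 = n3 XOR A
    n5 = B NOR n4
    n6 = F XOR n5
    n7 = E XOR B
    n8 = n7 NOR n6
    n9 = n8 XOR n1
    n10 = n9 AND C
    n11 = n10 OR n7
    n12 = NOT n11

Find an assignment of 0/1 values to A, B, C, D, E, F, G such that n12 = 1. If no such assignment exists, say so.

A=1, B=1, C=0, D=0, E=1, F=1, G=0

n12 = NOT n11 must be 1, so n11 = 0.
n11 = n10 OR n7 must be 0, so both n10 = 0 and n7 = 0.
n10 = n9 AND C must be 0, so at least one of n9, C is 0.
Check with A=1, B=1, C=0, D=0, E=1, F=1, G=0:
n1 = C OR D = 0 OR 0 = 0
n2 = G NAND n1 = 0 NAND 0 = 1
n3 = C AND n2 = 0 AND 1 = 0
n4 = n3 XOR A = 0 XOR 1 = 1
n5 = B NOR n4 = 1 NOR 1 = 0
n6 = F XOR n5 = 1 XOR 0 = 1
n7 = E XOR B = 1 XOR 1 = 0
n8 = n7 NOR n6 = 0 NOR 1 = 0
n9 = n8 XOR n1 = 0 XOR 0 = 0
n10 = n9 AND C = 0 AND 0 = 0
n11 = n10 OR n7 = 0 OR 0 = 0
n12 = NOT n11 = NOT 0 = 1
So n12 = 1 as required.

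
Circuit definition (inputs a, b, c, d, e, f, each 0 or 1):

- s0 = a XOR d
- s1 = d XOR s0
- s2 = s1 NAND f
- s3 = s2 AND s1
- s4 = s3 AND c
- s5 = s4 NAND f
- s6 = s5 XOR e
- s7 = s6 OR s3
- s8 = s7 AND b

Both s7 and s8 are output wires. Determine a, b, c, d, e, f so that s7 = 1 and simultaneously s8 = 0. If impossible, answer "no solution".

Check with a=1, b=0, c=1, d=0, e=0, f=1:
s0 = a XOR d = 1 XOR 0 = 1
s1 = d XOR s0 = 0 XOR 1 = 1
s2 = s1 NAND f = 1 NAND 1 = 0
s3 = s2 AND s1 = 0 AND 1 = 0
s4 = s3 AND c = 0 AND 1 = 0
s5 = s4 NAND f = 0 NAND 1 = 1
s6 = s5 XOR e = 1 XOR 0 = 1
s7 = s6 OR s3 = 1 OR 0 = 1
s8 = s7 AND b = 1 AND 0 = 0
So s7 = 1 and s8 = 0.

a=1, b=0, c=1, d=0, e=0, f=1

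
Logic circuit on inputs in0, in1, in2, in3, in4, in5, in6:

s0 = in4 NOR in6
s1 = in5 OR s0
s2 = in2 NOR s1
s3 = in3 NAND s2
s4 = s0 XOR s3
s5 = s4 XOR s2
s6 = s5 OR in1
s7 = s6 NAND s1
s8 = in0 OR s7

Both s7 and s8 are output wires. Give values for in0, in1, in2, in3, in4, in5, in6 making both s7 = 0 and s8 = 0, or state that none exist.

in0=0 in1=1 in2=1 in3=0 in4=1 in5=1 in6=1

Check with in0=0 in1=1 in2=1 in3=0 in4=1 in5=1 in6=1:
s0 = in4 NOR in6 = 1 NOR 1 = 0
s1 = in5 OR s0 = 1 OR 0 = 1
s2 = in2 NOR s1 = 1 NOR 1 = 0
s3 = in3 NAND s2 = 0 NAND 0 = 1
s4 = s0 XOR s3 = 0 XOR 1 = 1
s5 = s4 XOR s2 = 1 XOR 0 = 1
s6 = s5 OR in1 = 1 OR 1 = 1
s7 = s6 NAND s1 = 1 NAND 1 = 0
s8 = in0 OR s7 = 0 OR 0 = 0
So s7 = 0 and s8 = 0.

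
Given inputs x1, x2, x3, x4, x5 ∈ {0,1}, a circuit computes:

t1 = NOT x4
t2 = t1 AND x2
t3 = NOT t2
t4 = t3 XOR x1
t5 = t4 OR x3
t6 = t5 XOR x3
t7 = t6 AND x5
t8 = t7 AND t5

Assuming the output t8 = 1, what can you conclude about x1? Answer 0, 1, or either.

Both values of x1 occur among assignments with t8 = 1:
  x1=0: x1=0, x2=0, x3=0, x4=0, x5=1
  x1=1: x1=1, x2=1, x3=0, x4=0, x5=1

either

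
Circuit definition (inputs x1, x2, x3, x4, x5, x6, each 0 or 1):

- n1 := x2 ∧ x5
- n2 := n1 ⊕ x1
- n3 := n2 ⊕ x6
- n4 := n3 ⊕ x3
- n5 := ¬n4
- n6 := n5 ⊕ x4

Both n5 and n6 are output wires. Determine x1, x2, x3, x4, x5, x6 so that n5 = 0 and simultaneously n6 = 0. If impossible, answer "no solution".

x1=1, x2=1, x3=1, x4=0, x5=0, x6=1

Check with x1=1, x2=1, x3=1, x4=0, x5=0, x6=1:
n1 = x2 ∧ x5 = 1 ∧ 0 = 0
n2 = n1 ⊕ x1 = 0 ⊕ 1 = 1
n3 = n2 ⊕ x6 = 1 ⊕ 1 = 0
n4 = n3 ⊕ x3 = 0 ⊕ 1 = 1
n5 = ¬n4 = ¬1 = 0
n6 = n5 ⊕ x4 = 0 ⊕ 0 = 0
So n5 = 0 and n6 = 0.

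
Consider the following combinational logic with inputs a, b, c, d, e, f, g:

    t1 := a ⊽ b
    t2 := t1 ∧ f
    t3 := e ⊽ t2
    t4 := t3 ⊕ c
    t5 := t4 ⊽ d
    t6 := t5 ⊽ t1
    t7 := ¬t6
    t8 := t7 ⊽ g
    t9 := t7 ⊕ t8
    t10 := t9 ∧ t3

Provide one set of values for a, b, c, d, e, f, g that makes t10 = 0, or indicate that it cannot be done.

a=1 b=1 c=0 d=0 e=1 f=0 g=1

t10 = t9 ∧ t3 must be 0, so at least one of t9, t3 is 0.
Check with a=1 b=1 c=0 d=0 e=1 f=0 g=1:
t1 = a ⊽ b = 1 ⊽ 1 = 0
t2 = t1 ∧ f = 0 ∧ 0 = 0
t3 = e ⊽ t2 = 1 ⊽ 0 = 0
t4 = t3 ⊕ c = 0 ⊕ 0 = 0
t5 = t4 ⊽ d = 0 ⊽ 0 = 1
t6 = t5 ⊽ t1 = 1 ⊽ 0 = 0
t7 = ¬t6 = ¬0 = 1
t8 = t7 ⊽ g = 1 ⊽ 1 = 0
t9 = t7 ⊕ t8 = 1 ⊕ 0 = 1
t10 = t9 ∧ t3 = 1 ∧ 0 = 0
So t10 = 0 as required.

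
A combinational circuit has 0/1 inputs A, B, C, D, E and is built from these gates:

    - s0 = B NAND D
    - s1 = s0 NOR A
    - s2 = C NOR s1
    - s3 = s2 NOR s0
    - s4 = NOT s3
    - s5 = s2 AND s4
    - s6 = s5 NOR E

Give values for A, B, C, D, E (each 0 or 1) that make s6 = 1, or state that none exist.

A=0, B=0, C=1, D=1, E=0

s6 = s5 NOR E must be 1, so both s5 = 0 and E = 0.
s5 = s2 AND s4 must be 0, so at least one of s2, s4 is 0.
Check with A=0, B=0, C=1, D=1, E=0:
s0 = B NAND D = 0 NAND 1 = 1
s1 = s0 NOR A = 1 NOR 0 = 0
s2 = C NOR s1 = 1 NOR 0 = 0
s3 = s2 NOR s0 = 0 NOR 1 = 0
s4 = NOT s3 = NOT 0 = 1
s5 = s2 AND s4 = 0 AND 1 = 0
s6 = s5 NOR E = 0 NOR 0 = 1
So s6 = 1 as required.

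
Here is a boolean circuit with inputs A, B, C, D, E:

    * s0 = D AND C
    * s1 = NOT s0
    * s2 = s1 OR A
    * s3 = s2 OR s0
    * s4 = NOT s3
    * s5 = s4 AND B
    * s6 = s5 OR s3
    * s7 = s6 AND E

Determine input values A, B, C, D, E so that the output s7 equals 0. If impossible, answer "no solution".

A=1, B=1, C=1, D=0, E=0

Check with A=1, B=1, C=1, D=0, E=0:
s0 = D AND C = 0 AND 1 = 0
s1 = NOT s0 = NOT 0 = 1
s2 = s1 OR A = 1 OR 1 = 1
s3 = s2 OR s0 = 1 OR 0 = 1
s4 = NOT s3 = NOT 1 = 0
s5 = s4 AND B = 0 AND 1 = 0
s6 = s5 OR s3 = 0 OR 1 = 1
s7 = s6 AND E = 1 AND 0 = 0
So s7 = 0 as required.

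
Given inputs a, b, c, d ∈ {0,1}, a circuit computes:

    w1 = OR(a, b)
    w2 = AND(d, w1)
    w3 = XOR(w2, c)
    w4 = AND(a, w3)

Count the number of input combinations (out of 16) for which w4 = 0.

12

w4 = AND(a, w3) must be 0, so at least one of a, w3 is 0.
Enumerating the 16 input combinations, 12 give w4 = 0 and 4 give w4 = 1.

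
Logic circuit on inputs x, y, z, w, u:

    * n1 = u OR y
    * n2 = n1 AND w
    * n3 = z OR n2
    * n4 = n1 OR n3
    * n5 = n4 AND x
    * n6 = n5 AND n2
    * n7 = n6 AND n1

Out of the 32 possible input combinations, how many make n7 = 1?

6

n7 = n6 AND n1 must be 1, so both n6 = 1 and n1 = 1.
Satisfying assignments:
  x=1, y=0, z=0, w=1, u=1
  x=1, y=0, z=1, w=1, u=1
  x=1, y=1, z=0, w=1, u=0
  x=1, y=1, z=0, w=1, u=1
  x=1, y=1, z=1, w=1, u=0
  x=1, y=1, z=1, w=1, u=1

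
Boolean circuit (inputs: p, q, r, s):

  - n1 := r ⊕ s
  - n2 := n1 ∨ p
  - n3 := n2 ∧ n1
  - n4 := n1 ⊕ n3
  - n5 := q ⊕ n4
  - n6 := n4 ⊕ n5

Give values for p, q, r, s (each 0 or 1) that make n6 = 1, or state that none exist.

p=0 q=1 r=1 s=0

n6 = n4 ⊕ n5 must be 1, so n4 and n5 differ.
Check with p=0 q=1 r=1 s=0:
n1 = r ⊕ s = 1 ⊕ 0 = 1
n2 = n1 ∨ p = 1 ∨ 0 = 1
n3 = n2 ∧ n1 = 1 ∧ 1 = 1
n4 = n1 ⊕ n3 = 1 ⊕ 1 = 0
n5 = q ⊕ n4 = 1 ⊕ 0 = 1
n6 = n4 ⊕ n5 = 0 ⊕ 1 = 1
So n6 = 1 as required.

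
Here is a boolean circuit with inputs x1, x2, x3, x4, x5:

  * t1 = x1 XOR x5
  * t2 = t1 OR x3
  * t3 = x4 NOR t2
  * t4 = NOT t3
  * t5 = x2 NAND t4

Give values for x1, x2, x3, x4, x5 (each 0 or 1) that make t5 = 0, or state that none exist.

x1=0 x2=1 x3=1 x4=1 x5=1

t5 = x2 NAND t4 must be 0, so both x2 = 1 and t4 = 1.
Check with x1=0 x2=1 x3=1 x4=1 x5=1:
t1 = x1 XOR x5 = 0 XOR 1 = 1
t2 = t1 OR x3 = 1 OR 1 = 1
t3 = x4 NOR t2 = 1 NOR 1 = 0
t4 = NOT t3 = NOT 0 = 1
t5 = x2 NAND t4 = 1 NAND 1 = 0
So t5 = 0 as required.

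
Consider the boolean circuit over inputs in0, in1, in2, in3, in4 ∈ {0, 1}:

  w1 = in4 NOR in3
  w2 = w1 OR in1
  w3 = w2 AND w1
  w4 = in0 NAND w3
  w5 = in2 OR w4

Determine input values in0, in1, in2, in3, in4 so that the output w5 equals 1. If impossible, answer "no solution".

in0=0, in1=1, in2=0, in3=1, in4=0

w5 = in2 OR w4 must be 1, so at least one of in2, w4 is 1.
Check with in0=0, in1=1, in2=0, in3=1, in4=0:
w1 = in4 NOR in3 = 0 NOR 1 = 0
w2 = w1 OR in1 = 0 OR 1 = 1
w3 = w2 AND w1 = 1 AND 0 = 0
w4 = in0 NAND w3 = 0 NAND 0 = 1
w5 = in2 OR w4 = 0 OR 1 = 1
So w5 = 1 as required.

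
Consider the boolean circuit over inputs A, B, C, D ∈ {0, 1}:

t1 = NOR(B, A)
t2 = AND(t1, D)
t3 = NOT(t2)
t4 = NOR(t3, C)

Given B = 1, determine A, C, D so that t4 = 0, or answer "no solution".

t4 = NOR(t3, C) must be 0, so at least one of t3, C is 1.
Check with B = 1 and A=0, C=1, D=1:
t1 = NOR(B, A) = NOR(1, 0) = 0
t2 = AND(t1, D) = AND(0, 1) = 0
t3 = NOT(t2) = NOT 0 = 1
t4 = NOR(t3, C) = NOR(1, 1) = 0
So t4 = 0.

A=0, C=1, D=1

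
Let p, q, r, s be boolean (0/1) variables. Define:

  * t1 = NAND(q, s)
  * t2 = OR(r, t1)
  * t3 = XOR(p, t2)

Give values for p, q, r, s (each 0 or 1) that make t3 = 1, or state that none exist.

Check with p=0, q=0, r=1, s=1:
t1 = NAND(q, s) = NAND(0, 1) = 1
t2 = OR(r, t1) = OR(1, 1) = 1
t3 = XOR(p, t2) = XOR(0, 1) = 1
So t3 = 1 as required.

p=0, q=0, r=1, s=1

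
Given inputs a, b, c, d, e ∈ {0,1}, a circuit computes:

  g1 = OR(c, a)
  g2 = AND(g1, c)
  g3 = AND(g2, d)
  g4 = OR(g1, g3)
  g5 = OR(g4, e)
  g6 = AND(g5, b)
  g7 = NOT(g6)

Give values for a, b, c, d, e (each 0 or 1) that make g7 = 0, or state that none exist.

a=0 b=1 c=1 d=0 e=0

g7 = NOT(g6) must be 0, so g6 = 1.
Check with a=0 b=1 c=1 d=0 e=0:
g1 = OR(c, a) = OR(1, 0) = 1
g2 = AND(g1, c) = AND(1, 1) = 1
g3 = AND(g2, d) = AND(1, 0) = 0
g4 = OR(g1, g3) = OR(1, 0) = 1
g5 = OR(g4, e) = OR(1, 0) = 1
g6 = AND(g5, b) = AND(1, 1) = 1
g7 = NOT(g6) = NOT 1 = 0
So g7 = 0 as required.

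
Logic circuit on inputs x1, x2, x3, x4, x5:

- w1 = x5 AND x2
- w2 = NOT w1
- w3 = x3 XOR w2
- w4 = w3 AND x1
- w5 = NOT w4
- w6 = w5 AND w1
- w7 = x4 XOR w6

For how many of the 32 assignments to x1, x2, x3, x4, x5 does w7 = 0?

16

w7 = x4 XOR w6 must be 0, so x4 and w6 are equal.
Enumerating the 32 input combinations, 16 give w7 = 0 and 16 give w7 = 1.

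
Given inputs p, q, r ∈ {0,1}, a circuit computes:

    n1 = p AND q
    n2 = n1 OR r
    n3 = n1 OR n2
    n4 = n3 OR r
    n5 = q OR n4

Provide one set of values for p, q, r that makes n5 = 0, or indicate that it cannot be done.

p=0, q=0, r=0

Check with p=0, q=0, r=0:
n1 = p AND q = 0 AND 0 = 0
n2 = n1 OR r = 0 OR 0 = 0
n3 = n1 OR n2 = 0 OR 0 = 0
n4 = n3 OR r = 0 OR 0 = 0
n5 = q OR n4 = 0 OR 0 = 0
So n5 = 0 as required.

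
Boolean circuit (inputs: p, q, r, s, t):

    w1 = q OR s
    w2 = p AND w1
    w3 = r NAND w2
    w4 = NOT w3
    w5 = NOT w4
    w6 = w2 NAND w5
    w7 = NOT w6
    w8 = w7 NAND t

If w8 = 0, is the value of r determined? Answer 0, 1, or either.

w8 = w7 NAND t must be 0, so both w7 = 1 and t = 1.
w7 = NOT w6 must be 1, so w6 = 0.
Every assignment with w8 = 0 has r = 0; there are 3 such assignment(s).
  p=1, q=0, r=0, s=1, t=1
  p=1, q=1, r=0, s=0, t=1
  p=1, q=1, r=0, s=1, t=1

0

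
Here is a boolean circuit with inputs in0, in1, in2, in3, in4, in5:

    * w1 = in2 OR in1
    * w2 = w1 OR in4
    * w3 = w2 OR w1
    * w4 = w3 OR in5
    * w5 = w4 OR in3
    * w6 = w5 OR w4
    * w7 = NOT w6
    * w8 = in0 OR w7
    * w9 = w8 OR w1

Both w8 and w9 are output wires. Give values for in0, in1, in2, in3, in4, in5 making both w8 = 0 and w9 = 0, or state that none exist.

in0=0, in1=0, in2=0, in3=1, in4=1, in5=1

Check with in0=0, in1=0, in2=0, in3=1, in4=1, in5=1:
w1 = in2 OR in1 = 0 OR 0 = 0
w2 = w1 OR in4 = 0 OR 1 = 1
w3 = w2 OR w1 = 1 OR 0 = 1
w4 = w3 OR in5 = 1 OR 1 = 1
w5 = w4 OR in3 = 1 OR 1 = 1
w6 = w5 OR w4 = 1 OR 1 = 1
w7 = NOT w6 = NOT 1 = 0
w8 = in0 OR w7 = 0 OR 0 = 0
w9 = w8 OR w1 = 0 OR 0 = 0
So w8 = 0 and w9 = 0.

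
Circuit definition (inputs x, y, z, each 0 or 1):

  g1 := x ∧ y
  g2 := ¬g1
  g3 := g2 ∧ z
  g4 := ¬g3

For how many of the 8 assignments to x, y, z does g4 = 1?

g4 = ¬g3 must be 1, so g3 = 0.
g3 = g2 ∧ z must be 0, so at least one of g2, z is 0.
Satisfying assignments:
  x=0, y=0, z=0
  x=0, y=1, z=0
  x=1, y=0, z=0
  x=1, y=1, z=0
  x=1, y=1, z=1

5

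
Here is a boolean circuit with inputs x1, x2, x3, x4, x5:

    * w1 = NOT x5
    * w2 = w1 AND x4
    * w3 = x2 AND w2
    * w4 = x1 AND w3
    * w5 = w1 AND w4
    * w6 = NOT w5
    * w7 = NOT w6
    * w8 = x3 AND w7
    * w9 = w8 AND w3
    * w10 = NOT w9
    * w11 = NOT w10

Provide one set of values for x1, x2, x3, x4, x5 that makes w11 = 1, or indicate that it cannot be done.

Check with x1=1, x2=1, x3=1, x4=1, x5=0:
w1 = NOT x5 = NOT 0 = 1
w2 = w1 AND x4 = 1 AND 1 = 1
w3 = x2 AND w2 = 1 AND 1 = 1
w4 = x1 AND w3 = 1 AND 1 = 1
w5 = w1 AND w4 = 1 AND 1 = 1
w6 = NOT w5 = NOT 1 = 0
w7 = NOT w6 = NOT 0 = 1
w8 = x3 AND w7 = 1 AND 1 = 1
w9 = w8 AND w3 = 1 AND 1 = 1
w10 = NOT w9 = NOT 1 = 0
w11 = NOT w10 = NOT 0 = 1
So w11 = 1 as required.

x1=1, x2=1, x3=1, x4=1, x5=0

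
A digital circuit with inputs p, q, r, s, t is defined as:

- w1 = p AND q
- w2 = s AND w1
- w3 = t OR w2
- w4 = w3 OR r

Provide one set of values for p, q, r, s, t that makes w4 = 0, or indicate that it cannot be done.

w4 = w3 OR r must be 0, so both w3 = 0 and r = 0.
w3 = t OR w2 must be 0, so both t = 0 and w2 = 0.
w2 = s AND w1 must be 0, so at least one of s, w1 is 0.
Check with p=0, q=1, r=0, s=0, t=0:
w1 = p AND q = 0 AND 1 = 0
w2 = s AND w1 = 0 AND 0 = 0
w3 = t OR w2 = 0 OR 0 = 0
w4 = w3 OR r = 0 OR 0 = 0
So w4 = 0 as required.

p=0, q=1, r=0, s=0, t=0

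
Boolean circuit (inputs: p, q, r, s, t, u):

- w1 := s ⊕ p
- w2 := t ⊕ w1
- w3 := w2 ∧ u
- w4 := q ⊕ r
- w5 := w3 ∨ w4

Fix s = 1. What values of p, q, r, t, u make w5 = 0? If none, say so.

p=0 q=0 r=0 t=1 u=0

Check with s = 1 and p=0, q=0, r=0, t=1, u=0:
w1 = s ⊕ p = 1 ⊕ 0 = 1
w2 = t ⊕ w1 = 1 ⊕ 1 = 0
w3 = w2 ∧ u = 0 ∧ 0 = 0
w4 = q ⊕ r = 0 ⊕ 0 = 0
w5 = w3 ∨ w4 = 0 ∨ 0 = 0
So w5 = 0.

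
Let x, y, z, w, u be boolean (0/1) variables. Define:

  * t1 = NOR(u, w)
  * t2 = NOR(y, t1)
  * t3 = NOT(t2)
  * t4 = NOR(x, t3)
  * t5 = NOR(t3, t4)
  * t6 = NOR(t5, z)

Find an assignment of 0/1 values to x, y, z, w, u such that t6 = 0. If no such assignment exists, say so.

t6 = NOR(t5, z) must be 0, so at least one of t5, z is 1.
Check with x=1, y=0, z=1, w=1, u=1:
t1 = NOR(u, w) = NOR(1, 1) = 0
t2 = NOR(y, t1) = NOR(0, 0) = 1
t3 = NOT(t2) = NOT 1 = 0
t4 = NOR(x, t3) = NOR(1, 0) = 0
t5 = NOR(t3, t4) = NOR(0, 0) = 1
t6 = NOR(t5, z) = NOR(1, 1) = 0
So t6 = 0 as required.

x=1, y=0, z=1, w=1, u=1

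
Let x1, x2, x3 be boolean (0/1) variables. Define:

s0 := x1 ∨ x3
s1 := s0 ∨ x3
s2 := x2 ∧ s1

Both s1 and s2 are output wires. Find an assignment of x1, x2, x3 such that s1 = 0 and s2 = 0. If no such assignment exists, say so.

x1=0, x2=1, x3=0

Check with x1=0, x2=1, x3=0:
s0 = x1 ∨ x3 = 0 ∨ 0 = 0
s1 = s0 ∨ x3 = 0 ∨ 0 = 0
s2 = x2 ∧ s1 = 1 ∧ 0 = 0
So s1 = 0 and s2 = 0.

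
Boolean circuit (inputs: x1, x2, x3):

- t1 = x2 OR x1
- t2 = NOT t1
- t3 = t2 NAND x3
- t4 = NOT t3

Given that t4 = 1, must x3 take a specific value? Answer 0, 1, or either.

1

t4 = NOT t3 must be 1, so t3 = 0.
Every assignment with t4 = 1 has x3 = 1; there are 1 such assignment(s).
  x1=0, x2=0, x3=1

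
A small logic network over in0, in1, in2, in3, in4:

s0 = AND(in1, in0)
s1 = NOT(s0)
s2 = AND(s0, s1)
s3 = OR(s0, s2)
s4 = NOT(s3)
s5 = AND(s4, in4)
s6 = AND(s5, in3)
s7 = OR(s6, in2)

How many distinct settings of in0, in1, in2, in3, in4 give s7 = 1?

19

s7 = OR(s6, in2) must be 1, so at least one of s6, in2 is 1.
Enumerating the 32 input combinations, 19 give s7 = 1 and 13 give s7 = 0.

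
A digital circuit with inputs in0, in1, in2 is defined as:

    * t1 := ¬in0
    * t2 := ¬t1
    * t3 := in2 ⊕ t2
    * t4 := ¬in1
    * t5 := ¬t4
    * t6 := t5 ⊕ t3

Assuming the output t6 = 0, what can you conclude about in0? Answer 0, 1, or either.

Both values of in0 occur among assignments with t6 = 0:
  in0=0: in0=0, in1=0, in2=0
  in0=1: in0=1, in1=0, in2=1

either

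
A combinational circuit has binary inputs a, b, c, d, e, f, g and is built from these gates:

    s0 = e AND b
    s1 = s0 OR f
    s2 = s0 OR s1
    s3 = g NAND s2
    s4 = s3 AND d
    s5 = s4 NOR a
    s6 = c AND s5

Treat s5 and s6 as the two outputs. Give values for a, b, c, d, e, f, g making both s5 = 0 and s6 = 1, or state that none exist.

Across all 128 input combinations, none give both s5 = 0 and s6 = 1.

no solution exists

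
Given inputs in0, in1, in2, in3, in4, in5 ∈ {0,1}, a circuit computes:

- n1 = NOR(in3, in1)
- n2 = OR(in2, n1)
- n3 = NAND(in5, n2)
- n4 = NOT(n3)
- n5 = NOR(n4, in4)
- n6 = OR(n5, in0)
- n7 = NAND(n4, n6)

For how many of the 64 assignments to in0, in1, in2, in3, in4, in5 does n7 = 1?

n7 = NAND(n4, n6) must be 1, so at least one of n4, n6 is 0.
Enumerating the 64 input combinations, 54 give n7 = 1 and 10 give n7 = 0.

54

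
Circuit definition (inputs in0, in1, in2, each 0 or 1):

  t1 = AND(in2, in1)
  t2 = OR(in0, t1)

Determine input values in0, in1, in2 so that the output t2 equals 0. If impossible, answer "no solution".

in0=0 in1=1 in2=0

Check with in0=0 in1=1 in2=0:
t1 = AND(in2, in1) = AND(0, 1) = 0
t2 = OR(in0, t1) = OR(0, 0) = 0
So t2 = 0 as required.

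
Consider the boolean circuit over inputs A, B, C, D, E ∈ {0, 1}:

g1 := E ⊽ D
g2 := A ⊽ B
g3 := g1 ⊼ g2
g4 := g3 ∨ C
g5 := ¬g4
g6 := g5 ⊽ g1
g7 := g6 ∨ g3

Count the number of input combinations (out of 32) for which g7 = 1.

30

g7 = g6 ∨ g3 must be 1, so at least one of g6, g3 is 1.
Enumerating the 32 input combinations, 30 give g7 = 1 and 2 give g7 = 0.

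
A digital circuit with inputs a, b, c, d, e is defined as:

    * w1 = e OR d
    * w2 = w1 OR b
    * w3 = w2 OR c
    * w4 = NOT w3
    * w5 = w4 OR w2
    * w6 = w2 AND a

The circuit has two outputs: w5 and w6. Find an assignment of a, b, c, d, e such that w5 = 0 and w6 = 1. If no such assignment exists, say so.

Across all 32 input combinations, none give both w5 = 0 and w6 = 1.

no solution exists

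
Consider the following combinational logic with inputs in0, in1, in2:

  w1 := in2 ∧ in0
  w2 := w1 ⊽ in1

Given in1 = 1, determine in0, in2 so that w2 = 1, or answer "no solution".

no solution exists

With in1 = 1 fixed, none of the 4 settings of in0, in2 give w2 = 1.
For example, with in0=0, in2=1:
w1 = in2 ∧ in0 = 1 ∧ 0 = 0
w2 = w1 ⊽ in1 = 0 ⊽ 1 = 0
giving w2 = 0 ≠ 1.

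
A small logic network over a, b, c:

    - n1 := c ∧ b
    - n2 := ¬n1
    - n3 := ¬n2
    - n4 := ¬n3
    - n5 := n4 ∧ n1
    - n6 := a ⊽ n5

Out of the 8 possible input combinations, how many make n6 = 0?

n6 = a ⊽ n5 must be 0, so at least one of a, n5 is 1.
Satisfying assignments:
  a=1, b=0, c=0
  a=1, b=0, c=1
  a=1, b=1, c=0
  a=1, b=1, c=1

4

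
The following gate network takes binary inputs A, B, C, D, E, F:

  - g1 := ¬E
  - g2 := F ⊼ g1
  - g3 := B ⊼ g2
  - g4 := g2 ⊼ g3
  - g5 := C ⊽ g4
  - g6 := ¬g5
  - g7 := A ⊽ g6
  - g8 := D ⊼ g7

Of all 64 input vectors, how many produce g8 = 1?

g8 = D ⊼ g7 must be 1, so at least one of D, g7 is 0.
Enumerating the 64 input combinations, 61 give g8 = 1 and 3 give g8 = 0.

61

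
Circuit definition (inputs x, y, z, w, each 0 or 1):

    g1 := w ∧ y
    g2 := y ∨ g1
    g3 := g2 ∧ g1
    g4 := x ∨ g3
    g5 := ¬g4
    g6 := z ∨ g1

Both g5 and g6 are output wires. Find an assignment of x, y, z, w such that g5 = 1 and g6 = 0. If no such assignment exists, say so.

x=0 y=1 z=0 w=0

Check with x=0 y=1 z=0 w=0:
g1 = w ∧ y = 0 ∧ 1 = 0
g2 = y ∨ g1 = 1 ∨ 0 = 1
g3 = g2 ∧ g1 = 1 ∧ 0 = 0
g4 = x ∨ g3 = 0 ∨ 0 = 0
g5 = ¬g4 = ¬0 = 1
g6 = z ∨ g1 = 0 ∨ 0 = 0
So g5 = 1 and g6 = 0.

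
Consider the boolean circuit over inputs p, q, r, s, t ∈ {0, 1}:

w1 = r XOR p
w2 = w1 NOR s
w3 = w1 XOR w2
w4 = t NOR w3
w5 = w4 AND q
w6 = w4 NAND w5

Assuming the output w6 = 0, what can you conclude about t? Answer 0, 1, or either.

w6 = w4 NAND w5 must be 0, so both w4 = 1 and w5 = 1.
Every assignment with w6 = 0 has t = 0; there are 2 such assignment(s).
  p=0, q=1, r=0, s=1, t=0
  p=1, q=1, r=1, s=1, t=0

0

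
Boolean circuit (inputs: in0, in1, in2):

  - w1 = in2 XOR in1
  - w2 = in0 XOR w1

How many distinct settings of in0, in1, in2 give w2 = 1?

4

w2 = in0 XOR w1 must be 1, so in0 and w1 differ.
Satisfying assignments:
  in0=0, in1=0, in2=1
  in0=0, in1=1, in2=0
  in0=1, in1=0, in2=0
  in0=1, in1=1, in2=1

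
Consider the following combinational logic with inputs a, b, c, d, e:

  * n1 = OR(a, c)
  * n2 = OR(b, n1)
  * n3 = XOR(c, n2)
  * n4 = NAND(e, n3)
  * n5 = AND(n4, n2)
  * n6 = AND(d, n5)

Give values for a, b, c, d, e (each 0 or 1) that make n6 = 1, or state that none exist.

a=0 b=0 c=1 d=1 e=0

n6 = AND(d, n5) must be 1, so both d = 1 and n5 = 1.
Check with a=0 b=0 c=1 d=1 e=0:
n1 = OR(a, c) = OR(0, 1) = 1
n2 = OR(b, n1) = OR(0, 1) = 1
n3 = XOR(c, n2) = XOR(1, 1) = 0
n4 = NAND(e, n3) = NAND(0, 0) = 1
n5 = AND(n4, n2) = AND(1, 1) = 1
n6 = AND(d, n5) = AND(1, 1) = 1
So n6 = 1 as required.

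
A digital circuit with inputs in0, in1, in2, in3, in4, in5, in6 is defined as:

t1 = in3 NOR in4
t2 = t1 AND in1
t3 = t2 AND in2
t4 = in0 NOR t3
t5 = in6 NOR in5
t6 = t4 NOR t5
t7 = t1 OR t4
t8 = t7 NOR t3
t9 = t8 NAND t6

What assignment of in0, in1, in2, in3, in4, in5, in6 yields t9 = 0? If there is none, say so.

in0=1 in1=0 in2=0 in3=1 in4=0 in5=1 in6=0

t9 = t8 NAND t6 must be 0, so both t8 = 1 and t6 = 1.
t8 = t7 NOR t3 must be 1, so both t7 = 0 and t3 = 0.
Check with in0=1 in1=0 in2=0 in3=1 in4=0 in5=1 in6=0:
t1 = in3 NOR in4 = 1 NOR 0 = 0
t2 = t1 AND in1 = 0 AND 0 = 0
t3 = t2 AND in2 = 0 AND 0 = 0
t4 = in0 NOR t3 = 1 NOR 0 = 0
t5 = in6 NOR in5 = 0 NOR 1 = 0
t6 = t4 NOR t5 = 0 NOR 0 = 1
t7 = t1 OR t4 = 0 OR 0 = 0
t8 = t7 NOR t3 = 0 NOR 0 = 1
t9 = t8 NAND t6 = 1 NAND 1 = 0
So t9 = 0 as required.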